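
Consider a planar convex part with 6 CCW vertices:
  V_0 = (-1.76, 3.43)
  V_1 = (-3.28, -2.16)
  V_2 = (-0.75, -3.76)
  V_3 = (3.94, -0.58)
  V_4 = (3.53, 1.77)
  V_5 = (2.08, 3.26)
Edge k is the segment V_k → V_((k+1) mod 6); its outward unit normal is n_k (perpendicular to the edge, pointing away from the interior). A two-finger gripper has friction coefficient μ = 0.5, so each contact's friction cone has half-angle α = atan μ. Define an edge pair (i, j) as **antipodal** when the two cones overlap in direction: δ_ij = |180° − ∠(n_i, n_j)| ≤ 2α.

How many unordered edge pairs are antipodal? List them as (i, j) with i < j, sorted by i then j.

α = atan 0.5 = 26.57°;  2α = 53.13°
n_0 = (-0.9650, +0.2624)
n_1 = (-0.5345, -0.8452)
n_2 = (+0.5612, -0.8277)
n_3 = (+0.9851, +0.1719)
n_4 = (+0.7167, +0.6974)
n_5 = (+0.0442, +0.9990)
  (0,1): δ = 107.10°  ·
  (0,2): δ = 40.65°  ✓
  (0,3): δ = 25.11°  ✓
  (0,4): δ = 59.43°  ·
  (0,5): δ = 102.68°  ·
  (1,2): δ = 113.55°  ·
  (1,3): δ = 47.79°  ✓
  (1,4): δ = 13.47°  ✓
  (1,5): δ = 29.77°  ✓
  (2,3): δ = 114.24°  ·
  (2,4): δ = 79.92°  ·
  (2,5): δ = 36.67°  ✓
  (3,4): δ = 145.68°  ·
  (3,5): δ = 102.43°  ·
  (4,5): δ = 136.76°  ·
antipodal pairs: 6

count = 6; pairs: (0,2), (0,3), (1,3), (1,4), (1,5), (2,5)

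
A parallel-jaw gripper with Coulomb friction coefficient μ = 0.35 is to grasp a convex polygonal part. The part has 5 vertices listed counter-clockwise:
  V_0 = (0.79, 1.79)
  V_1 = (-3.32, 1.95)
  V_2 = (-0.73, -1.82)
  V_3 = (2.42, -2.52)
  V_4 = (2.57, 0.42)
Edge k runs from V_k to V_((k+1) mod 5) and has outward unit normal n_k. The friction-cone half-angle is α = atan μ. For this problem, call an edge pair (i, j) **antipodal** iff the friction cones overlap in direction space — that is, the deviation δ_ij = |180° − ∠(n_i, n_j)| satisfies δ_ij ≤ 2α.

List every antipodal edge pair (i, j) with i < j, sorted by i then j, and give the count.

count = 4; pairs: (0,2), (1,3), (1,4), (2,4)

α = atan 0.35 = 19.29°;  2α = 38.58°
n_0 = (+0.0389, +0.9992)
n_1 = (-0.8242, -0.5663)
n_2 = (-0.2169, -0.9762)
n_3 = (+0.9987, -0.0510)
n_4 = (+0.6099, +0.7925)
  (0,1): δ = 53.28°  ·
  (0,2): δ = 10.30°  ✓
  (0,3): δ = 89.31°  ·
  (0,4): δ = 144.65°  ·
  (1,2): δ = 137.02°  ·
  (1,3): δ = 37.41°  ✓
  (1,4): δ = 17.93°  ✓
  (2,3): δ = 80.39°  ·
  (2,4): δ = 25.06°  ✓
  (3,4): δ = 124.66°  ·
antipodal pairs: 4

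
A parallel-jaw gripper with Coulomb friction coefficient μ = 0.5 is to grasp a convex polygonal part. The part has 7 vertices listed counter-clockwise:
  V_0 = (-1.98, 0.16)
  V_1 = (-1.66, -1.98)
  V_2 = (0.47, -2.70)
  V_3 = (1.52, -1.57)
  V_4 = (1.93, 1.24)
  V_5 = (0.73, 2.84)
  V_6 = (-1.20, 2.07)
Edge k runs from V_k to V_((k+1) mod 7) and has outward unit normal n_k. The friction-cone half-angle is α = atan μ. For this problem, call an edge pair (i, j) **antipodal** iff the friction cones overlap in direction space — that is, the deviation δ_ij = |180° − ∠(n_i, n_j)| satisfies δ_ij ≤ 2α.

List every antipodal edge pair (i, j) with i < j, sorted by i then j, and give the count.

count = 8; pairs: (0,2), (0,3), (0,4), (1,4), (1,5), (2,5), (2,6), (3,6)

α = atan 0.5 = 26.57°;  2α = 53.13°
n_0 = (-0.9890, -0.1479)
n_1 = (-0.3202, -0.9473)
n_2 = (+0.7326, -0.6807)
n_3 = (+0.9895, -0.1444)
n_4 = (+0.8000, +0.6000)
n_5 = (-0.3706, +0.9288)
n_6 = (-0.9258, +0.3781)
  (0,1): δ = 117.18°  ·
  (0,2): δ = 51.40°  ✓
  (0,3): δ = 16.81°  ✓
  (0,4): δ = 28.37°  ✓
  (0,5): δ = 103.25°  ·
  (0,6): δ = 149.28°  ·
  (1,2): δ = 114.22°  ·
  (1,3): δ = 79.62°  ·
  (1,4): δ = 34.45°  ✓
  (1,5): δ = 40.43°  ✓
  (1,6): δ = 86.46°  ·
  (2,3): δ = 145.40°  ·
  (2,4): δ = 100.23°  ·
  (2,5): δ = 25.35°  ✓
  (2,6): δ = 20.68°  ✓
  (3,4): δ = 134.83°  ·
  (3,5): δ = 59.95°  ·
  (3,6): δ = 13.91°  ✓
  (4,5): δ = 105.12°  ·
  (4,6): δ = 59.08°  ·
  (5,6): δ = 133.96°  ·
antipodal pairs: 8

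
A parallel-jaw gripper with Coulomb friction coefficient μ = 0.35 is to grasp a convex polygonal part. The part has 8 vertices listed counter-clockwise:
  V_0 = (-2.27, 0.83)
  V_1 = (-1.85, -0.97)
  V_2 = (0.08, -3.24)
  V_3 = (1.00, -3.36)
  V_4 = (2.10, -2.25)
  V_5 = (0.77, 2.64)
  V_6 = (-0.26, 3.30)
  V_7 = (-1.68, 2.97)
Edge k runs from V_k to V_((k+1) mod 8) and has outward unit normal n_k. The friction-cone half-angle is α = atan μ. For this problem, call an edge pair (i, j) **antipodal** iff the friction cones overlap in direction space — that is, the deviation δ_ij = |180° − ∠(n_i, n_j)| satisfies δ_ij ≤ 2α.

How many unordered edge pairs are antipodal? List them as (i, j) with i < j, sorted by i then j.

count = 8; pairs: (0,4), (1,4), (1,5), (2,5), (2,6), (3,6), (3,7), (4,7)

α = atan 0.35 = 19.29°;  2α = 38.58°
n_0 = (-0.9738, -0.2272)
n_1 = (-0.7619, -0.6477)
n_2 = (-0.1293, -0.9916)
n_3 = (+0.7103, -0.7039)
n_4 = (+0.9649, +0.2624)
n_5 = (+0.5395, +0.8420)
n_6 = (-0.2264, +0.9740)
n_7 = (-0.9640, +0.2658)
  (0,1): δ = 152.76°  ·
  (0,2): δ = 110.57°  ·
  (0,3): δ = 57.87°  ·
  (0,4): δ = 2.08°  ✓
  (0,5): δ = 44.22°  ·
  (0,6): δ = 89.95°  ·
  (0,7): δ = 151.45°  ·
  (1,2): δ = 137.80°  ·
  (1,3): δ = 85.11°  ·
  (1,4): δ = 25.16°  ✓
  (1,5): δ = 16.98°  ✓
  (1,6): δ = 62.71°  ·
  (1,7): δ = 124.21°  ·
  (2,3): δ = 127.31°  ·
  (2,4): δ = 67.35°  ·
  (2,5): δ = 25.22°  ✓
  (2,6): δ = 20.51°  ✓
  (2,7): δ = 82.02°  ·
  (3,4): δ = 120.04°  ·
  (3,5): δ = 77.91°  ·
  (3,6): δ = 32.18°  ✓
  (3,7): δ = 29.33°  ✓
  (4,5): δ = 137.87°  ·
  (4,6): δ = 92.13°  ·
  (4,7): δ = 30.63°  ✓
  (5,6): δ = 134.27°  ·
  (5,7): δ = 72.76°  ·
  (6,7): δ = 118.50°  ·
antipodal pairs: 8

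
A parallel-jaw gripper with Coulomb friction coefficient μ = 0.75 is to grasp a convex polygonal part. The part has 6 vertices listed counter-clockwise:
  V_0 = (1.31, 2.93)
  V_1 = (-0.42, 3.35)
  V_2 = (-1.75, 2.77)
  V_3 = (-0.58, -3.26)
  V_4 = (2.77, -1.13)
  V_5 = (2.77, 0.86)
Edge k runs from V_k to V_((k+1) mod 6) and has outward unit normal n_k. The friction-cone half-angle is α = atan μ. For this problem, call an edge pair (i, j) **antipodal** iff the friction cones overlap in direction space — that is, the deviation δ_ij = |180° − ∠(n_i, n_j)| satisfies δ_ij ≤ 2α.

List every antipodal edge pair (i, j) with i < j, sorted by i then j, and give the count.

count = 7; pairs: (0,2), (0,3), (1,3), (1,4), (2,3), (2,4), (2,5)

α = atan 0.75 = 36.87°;  2α = 73.74°
n_0 = (+0.2359, +0.9718)
n_1 = (-0.3997, +0.9166)
n_2 = (-0.9817, -0.1905)
n_3 = (+0.5365, -0.8439)
n_4 = (+1.0000, -0.0000)
n_5 = (+0.8172, +0.5764)
  (0,1): δ = 142.79°  ·
  (0,2): δ = 65.37°  ✓
  (0,3): δ = 46.10°  ✓
  (0,4): δ = 103.65°  ·
  (0,5): δ = 138.84°  ·
  (1,2): δ = 102.58°  ·
  (1,3): δ = 8.89°  ✓
  (1,4): δ = 66.44°  ✓
  (1,5): δ = 101.63°  ·
  (2,3): δ = 68.53°  ✓
  (2,4): δ = 10.98°  ✓
  (2,5): δ = 24.22°  ✓
  (3,4): δ = 122.45°  ·
  (3,5): δ = 87.25°  ·
  (4,5): δ = 144.80°  ·
antipodal pairs: 7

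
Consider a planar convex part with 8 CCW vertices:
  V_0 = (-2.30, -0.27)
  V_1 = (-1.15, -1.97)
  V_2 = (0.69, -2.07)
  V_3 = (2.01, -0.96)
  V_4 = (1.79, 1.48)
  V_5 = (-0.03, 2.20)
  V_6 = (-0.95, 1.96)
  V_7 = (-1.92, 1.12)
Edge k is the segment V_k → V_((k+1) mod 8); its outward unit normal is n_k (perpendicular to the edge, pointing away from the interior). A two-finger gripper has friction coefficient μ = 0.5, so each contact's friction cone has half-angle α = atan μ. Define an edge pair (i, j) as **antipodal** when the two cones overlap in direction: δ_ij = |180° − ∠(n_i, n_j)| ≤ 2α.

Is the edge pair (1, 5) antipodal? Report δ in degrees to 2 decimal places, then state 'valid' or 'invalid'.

α = atan 0.5 = 26.57°;  2α = 53.13°
edge 1: e_1 = (+1.84, -0.10);  n_1 = (-0.0543, -0.9985)
edge 5: e_5 = (-0.92, -0.24);  n_5 = (-0.2524, +0.9676)
∠(n_1, n_5) = 162.27°
δ = |180° − 162.27°| = 17.73°
17.73° ≤ 2α = 53.13°  →  valid

δ = 17.73°, valid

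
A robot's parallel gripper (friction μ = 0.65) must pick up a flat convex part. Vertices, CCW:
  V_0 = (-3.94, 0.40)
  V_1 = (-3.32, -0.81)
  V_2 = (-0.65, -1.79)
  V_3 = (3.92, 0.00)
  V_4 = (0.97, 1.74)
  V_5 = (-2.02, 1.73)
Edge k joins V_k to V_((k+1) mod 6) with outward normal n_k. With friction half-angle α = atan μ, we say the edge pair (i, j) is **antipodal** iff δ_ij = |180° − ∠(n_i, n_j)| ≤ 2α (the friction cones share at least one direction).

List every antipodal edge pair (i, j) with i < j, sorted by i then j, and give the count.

count = 8; pairs: (0,3), (0,4), (1,3), (1,4), (1,5), (2,3), (2,4), (2,5)

α = atan 0.65 = 33.02°;  2α = 66.05°
n_0 = (-0.8900, -0.4560)
n_1 = (-0.3446, -0.9388)
n_2 = (+0.3647, -0.9311)
n_3 = (+0.5080, +0.8613)
n_4 = (-0.0033, +1.0000)
n_5 = (-0.5694, +0.8220)
  (0,1): δ = 137.29°  ·
  (0,2): δ = 95.74°  ·
  (0,3): δ = 32.34°  ✓
  (0,4): δ = 63.06°  ✓
  (0,5): δ = 97.58°  ·
  (1,2): δ = 138.46°  ·
  (1,3): δ = 10.38°  ✓
  (1,4): δ = 20.35°  ✓
  (1,5): δ = 54.87°  ✓
  (2,3): δ = 51.92°  ✓
  (2,4): δ = 21.20°  ✓
  (2,5): δ = 13.32°  ✓
  (3,4): δ = 149.27°  ·
  (3,5): δ = 114.76°  ·
  (4,5): δ = 145.48°  ·
antipodal pairs: 8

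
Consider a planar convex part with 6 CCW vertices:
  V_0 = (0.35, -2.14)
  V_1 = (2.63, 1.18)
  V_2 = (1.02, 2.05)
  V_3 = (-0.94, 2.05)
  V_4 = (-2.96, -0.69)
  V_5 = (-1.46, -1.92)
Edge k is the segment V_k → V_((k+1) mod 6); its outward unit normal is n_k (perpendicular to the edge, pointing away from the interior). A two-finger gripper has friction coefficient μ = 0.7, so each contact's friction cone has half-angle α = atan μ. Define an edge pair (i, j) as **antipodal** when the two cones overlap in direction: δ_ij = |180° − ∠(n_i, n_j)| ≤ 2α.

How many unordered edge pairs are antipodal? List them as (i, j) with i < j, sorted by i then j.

count = 7; pairs: (0,2), (0,3), (1,4), (1,5), (2,4), (2,5), (3,5)

α = atan 0.7 = 34.99°;  2α = 69.98°
n_0 = (+0.8243, -0.5661)
n_1 = (+0.4754, +0.8798)
n_2 = (+0.0000, +1.0000)
n_3 = (-0.8049, +0.5934)
n_4 = (-0.6341, -0.7733)
n_5 = (-0.1207, -0.9927)
  (0,1): δ = 83.91°  ·
  (0,2): δ = 55.52°  ✓
  (0,3): δ = 1.92°  ✓
  (0,4): δ = 85.13°  ·
  (0,5): δ = 117.55°  ·
  (1,2): δ = 151.61°  ·
  (1,3): δ = 98.01°  ·
  (1,4): δ = 10.97°  ✓
  (1,5): δ = 21.46°  ✓
  (2,3): δ = 126.40°  ·
  (2,4): δ = 39.35°  ✓
  (2,5): δ = 6.93°  ✓
  (3,4): δ = 92.95°  ·
  (3,5): δ = 60.53°  ✓
  (4,5): δ = 147.58°  ·
antipodal pairs: 7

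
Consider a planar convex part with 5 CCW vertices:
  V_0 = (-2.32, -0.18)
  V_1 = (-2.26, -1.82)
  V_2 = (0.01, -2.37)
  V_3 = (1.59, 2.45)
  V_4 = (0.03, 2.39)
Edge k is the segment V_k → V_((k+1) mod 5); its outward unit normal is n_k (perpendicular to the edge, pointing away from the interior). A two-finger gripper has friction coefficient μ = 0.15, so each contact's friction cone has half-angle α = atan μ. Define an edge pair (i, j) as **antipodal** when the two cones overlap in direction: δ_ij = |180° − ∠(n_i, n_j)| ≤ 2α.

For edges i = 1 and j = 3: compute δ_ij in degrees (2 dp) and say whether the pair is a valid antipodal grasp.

δ = 15.82°, valid

α = atan 0.15 = 8.53°;  2α = 17.06°
edge 1: e_1 = (+2.27, -0.55);  n_1 = (-0.2355, -0.9719)
edge 3: e_3 = (-1.56, -0.06);  n_3 = (-0.0384, +0.9993)
∠(n_1, n_3) = 164.18°
δ = |180° − 164.18°| = 15.82°
15.82° ≤ 2α = 17.06°  →  valid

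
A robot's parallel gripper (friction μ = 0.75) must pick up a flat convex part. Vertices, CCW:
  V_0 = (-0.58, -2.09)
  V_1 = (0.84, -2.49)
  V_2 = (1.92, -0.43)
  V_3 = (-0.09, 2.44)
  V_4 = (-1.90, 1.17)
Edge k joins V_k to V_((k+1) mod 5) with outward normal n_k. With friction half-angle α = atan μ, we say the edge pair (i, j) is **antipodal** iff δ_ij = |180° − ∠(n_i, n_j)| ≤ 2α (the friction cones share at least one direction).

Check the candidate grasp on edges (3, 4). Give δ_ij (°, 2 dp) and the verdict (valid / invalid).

δ = 103.01°, invalid

α = atan 0.75 = 36.87°;  2α = 73.74°
edge 3: e_3 = (-1.81, -1.27);  n_3 = (-0.5744, +0.8186)
edge 4: e_4 = (+1.32, -3.26);  n_4 = (-0.9269, -0.3753)
∠(n_3, n_4) = 76.99°
δ = |180° − 76.99°| = 103.01°
103.01° > 2α = 73.74°  →  invalid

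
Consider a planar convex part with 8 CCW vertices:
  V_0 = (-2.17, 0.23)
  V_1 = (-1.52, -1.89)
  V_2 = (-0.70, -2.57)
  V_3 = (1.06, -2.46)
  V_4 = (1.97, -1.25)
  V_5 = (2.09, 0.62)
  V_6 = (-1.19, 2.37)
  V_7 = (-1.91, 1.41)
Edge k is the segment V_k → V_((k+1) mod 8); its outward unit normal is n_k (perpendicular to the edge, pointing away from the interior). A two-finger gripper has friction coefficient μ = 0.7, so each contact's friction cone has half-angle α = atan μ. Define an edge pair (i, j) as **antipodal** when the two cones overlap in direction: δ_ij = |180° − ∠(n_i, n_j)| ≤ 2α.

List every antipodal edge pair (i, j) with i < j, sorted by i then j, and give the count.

α = atan 0.7 = 34.99°;  2α = 69.98°
n_0 = (-0.9561, -0.2931)
n_1 = (-0.6383, -0.7698)
n_2 = (+0.0624, -0.9981)
n_3 = (+0.7992, -0.6011)
n_4 = (+0.9979, -0.0640)
n_5 = (+0.4707, +0.8823)
n_6 = (-0.8000, +0.6000)
n_7 = (-0.9766, +0.2152)
  (0,1): δ = 146.71°  ·
  (0,2): δ = 103.47°  ·
  (0,3): δ = 53.99°  ✓
  (0,4): δ = 20.72°  ✓
  (0,5): δ = 44.87°  ✓
  (0,6): δ = 126.08°  ·
  (0,7): δ = 150.53°  ·
  (1,2): δ = 136.76°  ·
  (1,3): δ = 87.28°  ·
  (1,4): δ = 54.00°  ✓
  (1,5): δ = 11.59°  ✓
  (1,6): δ = 92.80°  ·
  (1,7): δ = 117.24°  ·
  (2,3): δ = 130.52°  ·
  (2,4): δ = 97.25°  ·
  (2,5): δ = 31.66°  ✓
  (2,6): δ = 49.55°  ✓
  (2,7): δ = 74.00°  ·
  (3,4): δ = 146.73°  ·
  (3,5): δ = 81.14°  ·
  (3,6): δ = 0.08°  ✓
  (3,7): δ = 24.52°  ✓
  (4,5): δ = 114.41°  ·
  (4,6): δ = 33.20°  ✓
  (4,7): δ = 8.75°  ✓
  (5,6): δ = 98.79°  ·
  (5,7): δ = 74.34°  ·
  (6,7): δ = 155.56°  ·
antipodal pairs: 11

count = 11; pairs: (0,3), (0,4), (0,5), (1,4), (1,5), (2,5), (2,6), (3,6), (3,7), (4,6), (4,7)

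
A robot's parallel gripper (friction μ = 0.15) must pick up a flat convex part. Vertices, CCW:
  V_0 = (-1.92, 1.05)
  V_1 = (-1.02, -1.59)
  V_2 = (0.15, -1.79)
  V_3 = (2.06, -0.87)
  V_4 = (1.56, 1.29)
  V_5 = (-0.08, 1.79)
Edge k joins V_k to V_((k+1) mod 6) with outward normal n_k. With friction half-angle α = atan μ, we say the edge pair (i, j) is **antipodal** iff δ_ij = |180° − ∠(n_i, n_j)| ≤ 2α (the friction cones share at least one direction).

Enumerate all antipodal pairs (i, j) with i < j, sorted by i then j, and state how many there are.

α = atan 0.15 = 8.53°;  2α = 17.06°
n_0 = (-0.9465, -0.3227)
n_1 = (-0.1685, -0.9857)
n_2 = (+0.4340, -0.9009)
n_3 = (+0.9742, +0.2255)
n_4 = (+0.2916, +0.9565)
n_5 = (-0.3731, +0.9278)
  (0,1): δ = 118.53°  ·
  (0,2): δ = 83.11°  ·
  (0,3): δ = 5.79°  ✓
  (0,4): δ = 54.22°  ·
  (0,5): δ = 93.08°  ·
  (1,2): δ = 144.58°  ·
  (1,3): δ = 67.27°  ·
  (1,4): δ = 7.25°  ✓
  (1,5): δ = 31.61°  ·
  (2,3): δ = 102.69°  ·
  (2,4): δ = 42.67°  ·
  (2,5): δ = 3.81°  ✓
  (3,4): δ = 119.99°  ·
  (3,5): δ = 81.12°  ·
  (4,5): δ = 141.14°  ·
antipodal pairs: 3

count = 3; pairs: (0,3), (1,4), (2,5)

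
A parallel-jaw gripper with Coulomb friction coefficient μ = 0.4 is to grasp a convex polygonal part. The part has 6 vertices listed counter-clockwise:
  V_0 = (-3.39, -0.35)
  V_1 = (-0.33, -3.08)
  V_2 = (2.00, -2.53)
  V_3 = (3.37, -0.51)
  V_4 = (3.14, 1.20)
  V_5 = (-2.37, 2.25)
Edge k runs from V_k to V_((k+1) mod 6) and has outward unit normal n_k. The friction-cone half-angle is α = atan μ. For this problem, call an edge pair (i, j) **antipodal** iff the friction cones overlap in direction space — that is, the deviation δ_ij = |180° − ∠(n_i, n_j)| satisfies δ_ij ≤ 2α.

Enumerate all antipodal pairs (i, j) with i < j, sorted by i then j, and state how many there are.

α = atan 0.4 = 21.80°;  2α = 43.60°
n_0 = (-0.6657, -0.7462)
n_1 = (+0.2297, -0.9733)
n_2 = (+0.8276, -0.5613)
n_3 = (+0.9911, +0.1333)
n_4 = (+0.1872, +0.9823)
n_5 = (-0.9309, +0.3652)
  (0,1): δ = 124.98°  ·
  (0,2): δ = 82.41°  ·
  (0,3): δ = 40.60°  ✓
  (0,4): δ = 30.95°  ✓
  (0,5): δ = 110.32°  ·
  (1,2): δ = 137.43°  ·
  (1,3): δ = 95.62°  ·
  (1,4): δ = 24.07°  ✓
  (1,5): δ = 55.30°  ·
  (2,3): δ = 138.19°  ·
  (2,4): δ = 66.64°  ·
  (2,5): δ = 12.73°  ✓
  (3,4): δ = 108.45°  ·
  (3,5): δ = 29.08°  ✓
  (4,5): δ = 100.63°  ·
antipodal pairs: 5

count = 5; pairs: (0,3), (0,4), (1,4), (2,5), (3,5)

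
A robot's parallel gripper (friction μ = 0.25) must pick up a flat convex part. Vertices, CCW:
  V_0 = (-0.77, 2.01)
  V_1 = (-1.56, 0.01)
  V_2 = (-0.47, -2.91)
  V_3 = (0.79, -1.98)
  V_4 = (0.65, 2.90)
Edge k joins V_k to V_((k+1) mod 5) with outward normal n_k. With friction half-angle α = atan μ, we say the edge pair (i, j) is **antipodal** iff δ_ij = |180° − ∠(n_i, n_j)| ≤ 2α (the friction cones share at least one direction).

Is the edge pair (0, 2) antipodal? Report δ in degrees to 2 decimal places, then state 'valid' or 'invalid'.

δ = 32.02°, invalid

α = atan 0.25 = 14.04°;  2α = 28.07°
edge 0: e_0 = (-0.79, -2.00);  n_0 = (-0.9301, +0.3674)
edge 2: e_2 = (+1.26, +0.93);  n_2 = (+0.5939, -0.8046)
∠(n_0, n_2) = 147.98°
δ = |180° − 147.98°| = 32.02°
32.02° > 2α = 28.07°  →  invalid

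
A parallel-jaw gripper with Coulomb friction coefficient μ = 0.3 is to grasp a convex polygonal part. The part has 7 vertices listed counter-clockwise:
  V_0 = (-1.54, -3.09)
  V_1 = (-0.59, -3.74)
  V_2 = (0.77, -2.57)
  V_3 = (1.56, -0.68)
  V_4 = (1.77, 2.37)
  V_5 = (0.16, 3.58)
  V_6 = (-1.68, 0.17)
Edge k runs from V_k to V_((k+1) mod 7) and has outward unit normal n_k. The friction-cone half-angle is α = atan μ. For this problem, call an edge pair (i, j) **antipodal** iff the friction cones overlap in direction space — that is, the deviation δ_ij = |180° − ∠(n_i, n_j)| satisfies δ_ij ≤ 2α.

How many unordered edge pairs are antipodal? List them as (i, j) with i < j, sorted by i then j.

α = atan 0.3 = 16.70°;  2α = 33.40°
n_0 = (-0.5647, -0.8253)
n_1 = (+0.6522, -0.7581)
n_2 = (+0.9226, -0.3857)
n_3 = (+0.9976, -0.0687)
n_4 = (+0.6008, +0.7994)
n_5 = (-0.8801, +0.4749)
n_6 = (-0.9991, -0.0429)
  (0,1): δ = 104.91°  ·
  (0,2): δ = 78.30°  ·
  (0,3): δ = 59.56°  ·
  (0,4): δ = 2.55°  ✓
  (0,5): δ = 96.03°  ·
  (0,6): δ = 126.84°  ·
  (1,2): δ = 153.39°  ·
  (1,3): δ = 134.64°  ·
  (1,4): δ = 77.63°  ·
  (1,5): δ = 20.94°  ✓
  (1,6): δ = 51.75°  ·
  (2,3): δ = 161.25°  ·
  (2,4): δ = 104.24°  ·
  (2,5): δ = 5.67°  ✓
  (2,6): δ = 25.14°  ✓
  (3,4): δ = 122.99°  ·
  (3,5): δ = 24.41°  ✓
  (3,6): δ = 6.40°  ✓
  (4,5): δ = 81.42°  ·
  (4,6): δ = 50.61°  ·
  (5,6): δ = 149.19°  ·
antipodal pairs: 6

count = 6; pairs: (0,4), (1,5), (2,5), (2,6), (3,5), (3,6)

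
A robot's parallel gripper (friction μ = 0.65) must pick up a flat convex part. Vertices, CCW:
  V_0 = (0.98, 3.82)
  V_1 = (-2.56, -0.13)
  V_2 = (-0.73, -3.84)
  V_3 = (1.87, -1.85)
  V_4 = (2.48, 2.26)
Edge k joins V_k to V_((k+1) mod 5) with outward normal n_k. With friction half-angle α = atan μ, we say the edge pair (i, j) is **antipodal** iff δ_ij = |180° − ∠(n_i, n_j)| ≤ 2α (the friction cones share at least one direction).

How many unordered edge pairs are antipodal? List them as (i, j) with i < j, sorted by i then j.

count = 4; pairs: (0,2), (0,3), (1,3), (1,4)

α = atan 0.65 = 33.02°;  2α = 66.05°
n_0 = (-0.7447, +0.6674)
n_1 = (-0.8968, -0.4424)
n_2 = (+0.6078, -0.7941)
n_3 = (+0.9892, -0.1468)
n_4 = (+0.7208, +0.6931)
  (0,1): δ = 111.88°  ·
  (0,2): δ = 10.70°  ✓
  (0,3): δ = 33.42°  ✓
  (0,4): δ = 85.74°  ·
  (1,2): δ = 78.83°  ·
  (1,3): δ = 34.70°  ✓
  (1,4): δ = 17.62°  ✓
  (2,3): δ = 135.87°  ·
  (2,4): δ = 83.55°  ·
  (3,4): δ = 127.68°  ·
antipodal pairs: 4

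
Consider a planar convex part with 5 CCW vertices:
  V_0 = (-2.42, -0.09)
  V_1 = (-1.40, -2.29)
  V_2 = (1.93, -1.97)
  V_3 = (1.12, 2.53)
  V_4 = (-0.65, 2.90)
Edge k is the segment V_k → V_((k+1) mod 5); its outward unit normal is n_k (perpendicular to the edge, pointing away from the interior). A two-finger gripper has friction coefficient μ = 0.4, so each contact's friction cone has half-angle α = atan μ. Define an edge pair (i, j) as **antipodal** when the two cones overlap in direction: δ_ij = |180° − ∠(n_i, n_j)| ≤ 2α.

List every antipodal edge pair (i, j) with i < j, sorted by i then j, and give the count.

count = 3; pairs: (0,2), (1,3), (2,4)

α = atan 0.4 = 21.80°;  2α = 43.60°
n_0 = (-0.9072, -0.4206)
n_1 = (+0.0957, -0.9954)
n_2 = (+0.9842, +0.1772)
n_3 = (+0.2046, +0.9788)
n_4 = (-0.8605, +0.5094)
  (0,1): δ = 109.39°  ·
  (0,2): δ = 14.67°  ✓
  (0,3): δ = 53.32°  ·
  (0,4): δ = 124.50°  ·
  (1,2): δ = 85.29°  ·
  (1,3): δ = 17.30°  ✓
  (1,4): δ = 53.89°  ·
  (2,3): δ = 112.01°  ·
  (2,4): δ = 40.83°  ✓
  (3,4): δ = 108.82°  ·
antipodal pairs: 3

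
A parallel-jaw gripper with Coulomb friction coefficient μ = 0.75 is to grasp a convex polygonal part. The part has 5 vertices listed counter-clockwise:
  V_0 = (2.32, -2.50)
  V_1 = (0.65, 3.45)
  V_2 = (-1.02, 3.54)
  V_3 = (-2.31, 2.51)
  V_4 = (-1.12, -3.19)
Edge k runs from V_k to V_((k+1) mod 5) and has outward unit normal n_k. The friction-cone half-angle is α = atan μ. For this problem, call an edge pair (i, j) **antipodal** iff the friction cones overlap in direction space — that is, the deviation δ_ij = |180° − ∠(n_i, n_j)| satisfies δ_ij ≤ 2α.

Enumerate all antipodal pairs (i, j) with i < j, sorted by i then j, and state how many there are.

α = atan 0.75 = 36.87°;  2α = 73.74°
n_0 = (+0.9628, +0.2702)
n_1 = (+0.0538, +0.9986)
n_2 = (-0.6240, +0.7815)
n_3 = (-0.9789, -0.2044)
n_4 = (+0.1967, -0.9805)
  (0,1): δ = 108.76°  ·
  (0,2): δ = 67.07°  ✓
  (0,3): δ = 3.89°  ✓
  (0,4): δ = 85.66°  ·
  (1,2): δ = 138.31°  ·
  (1,3): δ = 75.12°  ·
  (1,4): δ = 14.43°  ✓
  (2,3): δ = 116.81°  ·
  (2,4): δ = 27.26°  ✓
  (3,4): δ = 90.45°  ·
antipodal pairs: 4

count = 4; pairs: (0,2), (0,3), (1,4), (2,4)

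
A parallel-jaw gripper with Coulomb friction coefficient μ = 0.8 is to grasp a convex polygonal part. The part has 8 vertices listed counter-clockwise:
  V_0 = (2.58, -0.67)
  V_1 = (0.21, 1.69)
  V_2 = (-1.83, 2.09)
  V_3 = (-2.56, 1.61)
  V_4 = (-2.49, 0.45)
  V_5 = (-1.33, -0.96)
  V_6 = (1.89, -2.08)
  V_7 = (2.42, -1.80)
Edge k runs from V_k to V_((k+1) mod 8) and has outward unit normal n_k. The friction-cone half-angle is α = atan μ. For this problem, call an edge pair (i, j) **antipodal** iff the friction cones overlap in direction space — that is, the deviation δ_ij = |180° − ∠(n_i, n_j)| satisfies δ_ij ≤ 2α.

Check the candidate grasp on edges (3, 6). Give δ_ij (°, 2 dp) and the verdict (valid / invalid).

δ = 65.61°, valid

α = atan 0.8 = 38.66°;  2α = 77.32°
edge 3: e_3 = (+0.07, -1.16);  n_3 = (-0.9982, -0.0602)
edge 6: e_6 = (+0.53, +0.28);  n_6 = (+0.4671, -0.8842)
∠(n_3, n_6) = 114.39°
δ = |180° − 114.39°| = 65.61°
65.61° ≤ 2α = 77.32°  →  valid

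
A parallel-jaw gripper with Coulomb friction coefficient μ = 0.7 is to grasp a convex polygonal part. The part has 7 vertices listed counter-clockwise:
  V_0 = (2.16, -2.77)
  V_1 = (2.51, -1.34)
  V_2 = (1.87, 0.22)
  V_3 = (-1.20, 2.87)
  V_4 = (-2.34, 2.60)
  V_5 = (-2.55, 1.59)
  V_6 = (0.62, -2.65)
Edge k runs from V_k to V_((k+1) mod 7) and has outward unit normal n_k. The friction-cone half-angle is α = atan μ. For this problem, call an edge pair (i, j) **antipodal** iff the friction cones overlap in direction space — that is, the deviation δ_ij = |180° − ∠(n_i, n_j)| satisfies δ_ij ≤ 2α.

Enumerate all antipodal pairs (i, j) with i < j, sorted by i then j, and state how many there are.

count = 11; pairs: (0,3), (0,4), (0,5), (1,4), (1,5), (1,6), (2,4), (2,5), (2,6), (3,5), (3,6)

α = atan 0.7 = 34.99°;  2α = 69.98°
n_0 = (+0.9713, -0.2377)
n_1 = (+0.9252, +0.3796)
n_2 = (+0.6534, +0.7570)
n_3 = (-0.2305, +0.9731)
n_4 = (-0.9791, +0.2036)
n_5 = (-0.8009, -0.5988)
n_6 = (-0.0777, -0.9970)
  (0,1): δ = 143.94°  ·
  (0,2): δ = 117.05°  ·
  (0,3): δ = 62.92°  ✓
  (0,4): δ = 2.01°  ✓
  (0,5): δ = 50.54°  ✓
  (0,6): δ = 99.30°  ·
  (1,2): δ = 153.11°  ·
  (1,3): δ = 98.98°  ·
  (1,4): δ = 34.05°  ✓
  (1,5): δ = 14.48°  ✓
  (1,6): δ = 63.24°  ✓
  (2,3): δ = 125.87°  ·
  (2,4): δ = 60.95°  ✓
  (2,5): δ = 12.42°  ✓
  (2,6): δ = 36.34°  ✓
  (3,4): δ = 115.07°  ·
  (3,5): δ = 66.54°  ✓
  (3,6): δ = 17.78°  ✓
  (4,5): δ = 131.47°  ·
  (4,6): δ = 82.71°  ·
  (5,6): δ = 131.24°  ·
antipodal pairs: 11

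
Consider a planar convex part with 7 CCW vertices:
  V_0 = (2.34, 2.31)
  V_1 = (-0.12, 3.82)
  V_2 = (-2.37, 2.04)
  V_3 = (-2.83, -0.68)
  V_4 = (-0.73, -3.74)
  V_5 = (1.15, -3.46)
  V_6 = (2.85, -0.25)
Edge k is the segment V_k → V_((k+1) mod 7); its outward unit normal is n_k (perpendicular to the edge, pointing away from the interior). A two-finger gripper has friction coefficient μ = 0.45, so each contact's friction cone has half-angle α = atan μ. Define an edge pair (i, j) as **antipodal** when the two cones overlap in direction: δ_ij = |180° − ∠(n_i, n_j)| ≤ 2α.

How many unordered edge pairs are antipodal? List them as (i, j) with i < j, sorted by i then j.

α = atan 0.45 = 24.23°;  2α = 48.46°
n_0 = (+0.5231, +0.8523)
n_1 = (-0.6204, +0.7843)
n_2 = (-0.9860, +0.1667)
n_3 = (-0.8245, -0.5658)
n_4 = (+0.1473, -0.9891)
n_5 = (+0.8837, -0.4680)
n_6 = (+0.9807, +0.1954)
  (0,1): δ = 110.11°  ·
  (0,2): δ = 68.06°  ·
  (0,3): δ = 24.00°  ✓
  (0,4): δ = 40.01°  ✓
  (0,5): δ = 93.64°  ·
  (0,6): δ = 132.81°  ·
  (1,2): δ = 137.95°  ·
  (1,3): δ = 93.89°  ·
  (1,4): δ = 29.88°  ✓
  (1,5): δ = 23.75°  ✓
  (1,6): δ = 62.92°  ·
  (2,3): δ = 135.94°  ·
  (2,4): δ = 71.93°  ·
  (2,5): δ = 18.31°  ✓
  (2,6): δ = 20.87°  ✓
  (3,4): δ = 115.99°  ·
  (3,5): δ = 62.37°  ·
  (3,6): δ = 23.19°  ✓
  (4,5): δ = 126.38°  ·
  (4,6): δ = 87.20°  ·
  (5,6): δ = 140.83°  ·
antipodal pairs: 7

count = 7; pairs: (0,3), (0,4), (1,4), (1,5), (2,5), (2,6), (3,6)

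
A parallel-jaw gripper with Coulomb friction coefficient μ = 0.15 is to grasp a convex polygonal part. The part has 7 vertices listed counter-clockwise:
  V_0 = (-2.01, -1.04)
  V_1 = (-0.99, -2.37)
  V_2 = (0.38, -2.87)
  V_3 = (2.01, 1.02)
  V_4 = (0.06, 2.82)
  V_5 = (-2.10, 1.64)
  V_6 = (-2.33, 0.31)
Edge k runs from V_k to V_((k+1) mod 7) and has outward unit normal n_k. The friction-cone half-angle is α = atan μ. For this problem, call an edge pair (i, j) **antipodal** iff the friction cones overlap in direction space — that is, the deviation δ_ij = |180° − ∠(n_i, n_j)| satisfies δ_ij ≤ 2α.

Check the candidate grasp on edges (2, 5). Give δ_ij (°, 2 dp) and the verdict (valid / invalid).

α = atan 0.15 = 8.53°;  2α = 17.06°
edge 2: e_2 = (+1.63, +3.89);  n_2 = (+0.9223, -0.3865)
edge 5: e_5 = (-0.23, -1.33);  n_5 = (-0.9854, +0.1704)
∠(n_2, n_5) = 167.08°
δ = |180° − 167.08°| = 12.92°
12.92° ≤ 2α = 17.06°  →  valid

δ = 12.92°, valid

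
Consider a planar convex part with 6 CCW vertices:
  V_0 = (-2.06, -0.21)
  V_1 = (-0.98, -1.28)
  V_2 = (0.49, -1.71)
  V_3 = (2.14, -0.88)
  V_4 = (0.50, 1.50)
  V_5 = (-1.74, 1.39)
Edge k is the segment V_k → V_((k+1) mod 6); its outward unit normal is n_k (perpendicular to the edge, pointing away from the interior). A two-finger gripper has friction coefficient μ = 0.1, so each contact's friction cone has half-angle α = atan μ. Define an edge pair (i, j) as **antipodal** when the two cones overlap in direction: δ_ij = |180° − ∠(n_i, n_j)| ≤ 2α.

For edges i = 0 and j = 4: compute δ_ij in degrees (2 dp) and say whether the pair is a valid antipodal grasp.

δ = 47.54°, invalid

α = atan 0.1 = 5.71°;  2α = 11.42°
edge 0: e_0 = (+1.08, -1.07);  n_0 = (-0.7038, -0.7104)
edge 4: e_4 = (-2.24, -0.11);  n_4 = (-0.0490, +0.9988)
∠(n_0, n_4) = 132.46°
δ = |180° − 132.46°| = 47.54°
47.54° > 2α = 11.42°  →  invalid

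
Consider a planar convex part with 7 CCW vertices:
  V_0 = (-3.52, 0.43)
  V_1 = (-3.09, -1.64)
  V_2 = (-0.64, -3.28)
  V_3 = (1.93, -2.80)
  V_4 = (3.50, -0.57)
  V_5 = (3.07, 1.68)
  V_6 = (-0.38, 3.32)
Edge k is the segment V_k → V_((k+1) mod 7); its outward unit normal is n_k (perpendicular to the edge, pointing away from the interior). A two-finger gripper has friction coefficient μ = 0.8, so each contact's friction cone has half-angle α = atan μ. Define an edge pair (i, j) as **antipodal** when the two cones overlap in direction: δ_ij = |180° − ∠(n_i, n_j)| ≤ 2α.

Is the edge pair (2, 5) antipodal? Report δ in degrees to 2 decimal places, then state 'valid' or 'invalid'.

δ = 36.00°, valid

α = atan 0.8 = 38.66°;  2α = 77.32°
edge 2: e_2 = (+2.57, +0.48);  n_2 = (+0.1836, -0.9830)
edge 5: e_5 = (-3.45, +1.64);  n_5 = (+0.4293, +0.9032)
∠(n_2, n_5) = 144.00°
δ = |180° − 144.00°| = 36.00°
36.00° ≤ 2α = 77.32°  →  valid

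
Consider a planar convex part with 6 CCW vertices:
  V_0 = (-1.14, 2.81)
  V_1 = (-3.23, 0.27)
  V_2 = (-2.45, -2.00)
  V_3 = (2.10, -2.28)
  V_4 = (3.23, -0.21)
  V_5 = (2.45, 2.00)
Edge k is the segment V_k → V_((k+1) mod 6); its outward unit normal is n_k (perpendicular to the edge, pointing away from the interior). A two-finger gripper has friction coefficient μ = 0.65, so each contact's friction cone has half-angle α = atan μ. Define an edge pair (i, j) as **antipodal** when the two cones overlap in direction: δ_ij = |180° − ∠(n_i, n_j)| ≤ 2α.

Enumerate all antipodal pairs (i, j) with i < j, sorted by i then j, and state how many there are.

α = atan 0.65 = 33.02°;  2α = 66.05°
n_0 = (-0.7722, +0.6354)
n_1 = (-0.9457, -0.3250)
n_2 = (-0.0614, -0.9981)
n_3 = (+0.8777, -0.4791)
n_4 = (+0.9430, +0.3328)
n_5 = (+0.2201, +0.9755)
  (0,1): δ = 121.59°  ·
  (0,2): δ = 54.07°  ✓
  (0,3): δ = 10.82°  ✓
  (0,4): δ = 58.89°  ✓
  (0,5): δ = 116.73°  ·
  (1,2): δ = 112.48°  ·
  (1,3): δ = 47.59°  ✓
  (1,4): δ = 0.48°  ✓
  (1,5): δ = 58.32°  ✓
  (2,3): δ = 115.11°  ·
  (2,4): δ = 67.04°  ·
  (2,5): δ = 9.19°  ✓
  (3,4): δ = 131.93°  ·
  (3,5): δ = 74.08°  ·
  (4,5): δ = 122.15°  ·
antipodal pairs: 7

count = 7; pairs: (0,2), (0,3), (0,4), (1,3), (1,4), (1,5), (2,5)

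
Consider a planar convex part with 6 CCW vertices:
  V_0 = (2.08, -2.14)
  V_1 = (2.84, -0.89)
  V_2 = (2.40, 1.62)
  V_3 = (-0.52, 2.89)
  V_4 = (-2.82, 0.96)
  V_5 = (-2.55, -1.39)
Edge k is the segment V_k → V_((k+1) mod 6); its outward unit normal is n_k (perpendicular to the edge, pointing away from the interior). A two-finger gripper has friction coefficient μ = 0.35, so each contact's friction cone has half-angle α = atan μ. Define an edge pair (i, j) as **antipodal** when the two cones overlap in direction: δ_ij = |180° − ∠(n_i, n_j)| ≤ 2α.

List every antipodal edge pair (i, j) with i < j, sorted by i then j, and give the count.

α = atan 0.35 = 19.29°;  2α = 38.58°
n_0 = (+0.8545, -0.5195)
n_1 = (+0.9850, +0.1727)
n_2 = (+0.3988, +0.9170)
n_3 = (-0.6428, +0.7660)
n_4 = (-0.9935, -0.1141)
n_5 = (-0.1599, -0.9871)
  (0,1): δ = 138.76°  ·
  (0,2): δ = 82.21°  ·
  (0,3): δ = 18.70°  ✓
  (0,4): δ = 37.85°  ✓
  (0,5): δ = 112.10°  ·
  (1,2): δ = 123.45°  ·
  (1,3): δ = 59.94°  ·
  (1,4): δ = 3.39°  ✓
  (1,5): δ = 70.86°  ·
  (2,3): δ = 116.49°  ·
  (2,4): δ = 59.94°  ·
  (2,5): δ = 14.30°  ✓
  (3,4): δ = 123.45°  ·
  (3,5): δ = 49.20°  ·
  (4,5): δ = 105.76°  ·
antipodal pairs: 4

count = 4; pairs: (0,3), (0,4), (1,4), (2,5)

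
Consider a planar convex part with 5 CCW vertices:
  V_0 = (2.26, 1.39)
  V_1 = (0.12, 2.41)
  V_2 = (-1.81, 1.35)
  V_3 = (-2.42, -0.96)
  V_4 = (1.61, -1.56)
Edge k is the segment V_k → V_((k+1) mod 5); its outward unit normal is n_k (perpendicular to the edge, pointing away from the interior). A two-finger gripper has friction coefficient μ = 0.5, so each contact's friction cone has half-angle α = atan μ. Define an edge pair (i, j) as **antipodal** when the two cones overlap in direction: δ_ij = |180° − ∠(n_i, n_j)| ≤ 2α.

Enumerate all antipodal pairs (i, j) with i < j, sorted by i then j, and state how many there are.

α = atan 0.5 = 26.57°;  2α = 53.13°
n_0 = (+0.4303, +0.9027)
n_1 = (-0.4814, +0.8765)
n_2 = (-0.9669, +0.2553)
n_3 = (-0.1473, -0.9891)
n_4 = (+0.9766, -0.2152)
  (0,1): δ = 125.74°  ·
  (0,2): δ = 79.31°  ·
  (0,3): δ = 17.02°  ✓
  (0,4): δ = 103.06°  ·
  (1,2): δ = 133.57°  ·
  (1,3): δ = 37.24°  ✓
  (1,4): δ = 48.80°  ✓
  (2,3): δ = 83.68°  ·
  (2,4): δ = 2.37°  ✓
  (3,4): δ = 93.96°  ·
antipodal pairs: 4

count = 4; pairs: (0,3), (1,3), (1,4), (2,4)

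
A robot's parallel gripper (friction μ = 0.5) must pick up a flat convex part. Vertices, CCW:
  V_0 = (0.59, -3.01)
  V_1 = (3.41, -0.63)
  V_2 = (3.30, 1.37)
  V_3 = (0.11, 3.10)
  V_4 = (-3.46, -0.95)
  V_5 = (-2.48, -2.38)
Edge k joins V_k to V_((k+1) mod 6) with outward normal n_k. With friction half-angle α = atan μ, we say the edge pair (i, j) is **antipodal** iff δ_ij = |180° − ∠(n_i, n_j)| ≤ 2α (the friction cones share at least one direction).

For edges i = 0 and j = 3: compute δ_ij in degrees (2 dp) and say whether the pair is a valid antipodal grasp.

α = atan 0.5 = 26.57°;  2α = 53.13°
edge 0: e_0 = (+2.82, +2.38);  n_0 = (+0.6450, -0.7642)
edge 3: e_3 = (-3.57, -4.05);  n_3 = (-0.7502, +0.6613)
∠(n_0, n_3) = 171.56°
δ = |180° − 171.56°| = 8.44°
8.44° ≤ 2α = 53.13°  →  valid

δ = 8.44°, valid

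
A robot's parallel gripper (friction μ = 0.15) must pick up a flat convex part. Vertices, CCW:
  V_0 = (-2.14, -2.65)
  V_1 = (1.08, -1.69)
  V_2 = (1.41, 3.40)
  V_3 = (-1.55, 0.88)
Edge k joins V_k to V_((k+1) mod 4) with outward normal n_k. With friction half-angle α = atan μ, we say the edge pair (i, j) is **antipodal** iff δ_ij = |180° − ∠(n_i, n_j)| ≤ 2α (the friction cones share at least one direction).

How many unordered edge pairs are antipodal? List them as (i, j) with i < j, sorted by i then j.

count = 1; pairs: (1,3)

α = atan 0.15 = 8.53°;  2α = 17.06°
n_0 = (+0.2857, -0.9583)
n_1 = (+0.9979, -0.0647)
n_2 = (-0.6482, +0.7614)
n_3 = (-0.9863, +0.1649)
  (0,1): δ = 110.31°  ·
  (0,2): δ = 23.81°  ·
  (0,3): δ = 63.91°  ·
  (1,2): δ = 45.88°  ·
  (1,3): δ = 5.78°  ✓
  (2,3): δ = 139.90°  ·
antipodal pairs: 1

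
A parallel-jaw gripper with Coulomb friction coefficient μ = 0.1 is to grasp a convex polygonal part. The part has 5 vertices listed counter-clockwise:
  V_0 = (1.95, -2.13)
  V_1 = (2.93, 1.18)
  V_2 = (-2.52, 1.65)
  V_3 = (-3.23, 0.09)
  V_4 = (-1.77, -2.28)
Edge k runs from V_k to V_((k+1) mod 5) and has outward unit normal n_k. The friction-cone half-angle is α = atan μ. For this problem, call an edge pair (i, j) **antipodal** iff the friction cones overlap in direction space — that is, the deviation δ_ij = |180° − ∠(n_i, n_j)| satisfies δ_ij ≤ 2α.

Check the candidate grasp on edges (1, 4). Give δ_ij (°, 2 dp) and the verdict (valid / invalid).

δ = 7.24°, valid

α = atan 0.1 = 5.71°;  2α = 11.42°
edge 1: e_1 = (-5.45, +0.47);  n_1 = (+0.0859, +0.9963)
edge 4: e_4 = (+3.72, +0.15);  n_4 = (+0.0403, -0.9992)
∠(n_1, n_4) = 172.76°
δ = |180° − 172.76°| = 7.24°
7.24° ≤ 2α = 11.42°  →  valid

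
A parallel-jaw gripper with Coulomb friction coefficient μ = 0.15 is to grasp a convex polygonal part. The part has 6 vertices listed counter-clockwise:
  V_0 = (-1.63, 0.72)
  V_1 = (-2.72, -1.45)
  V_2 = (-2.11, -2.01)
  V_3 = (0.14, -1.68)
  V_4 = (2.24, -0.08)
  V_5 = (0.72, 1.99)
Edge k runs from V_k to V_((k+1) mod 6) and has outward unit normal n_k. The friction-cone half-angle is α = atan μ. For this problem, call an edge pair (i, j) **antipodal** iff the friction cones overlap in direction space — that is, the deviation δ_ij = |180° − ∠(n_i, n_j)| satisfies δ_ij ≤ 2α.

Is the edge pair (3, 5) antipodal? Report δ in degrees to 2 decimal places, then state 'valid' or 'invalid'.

δ = 8.92°, valid

α = atan 0.15 = 8.53°;  2α = 17.06°
edge 3: e_3 = (+2.10, +1.60);  n_3 = (+0.6060, -0.7954)
edge 5: e_5 = (-2.35, -1.27);  n_5 = (-0.4754, +0.8797)
∠(n_3, n_5) = 171.08°
δ = |180° − 171.08°| = 8.92°
8.92° ≤ 2α = 17.06°  →  valid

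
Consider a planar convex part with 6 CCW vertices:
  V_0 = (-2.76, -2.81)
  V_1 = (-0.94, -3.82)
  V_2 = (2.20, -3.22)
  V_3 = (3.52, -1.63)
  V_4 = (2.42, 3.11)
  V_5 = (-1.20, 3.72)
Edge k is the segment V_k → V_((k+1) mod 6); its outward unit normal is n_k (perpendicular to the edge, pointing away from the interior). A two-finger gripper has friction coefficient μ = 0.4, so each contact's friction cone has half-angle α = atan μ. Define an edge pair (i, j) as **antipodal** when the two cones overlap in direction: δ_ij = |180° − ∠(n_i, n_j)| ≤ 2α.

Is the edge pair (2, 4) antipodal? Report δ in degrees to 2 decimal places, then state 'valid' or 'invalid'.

δ = 59.87°, invalid

α = atan 0.4 = 21.80°;  2α = 43.60°
edge 2: e_2 = (+1.32, +1.59);  n_2 = (+0.7694, -0.6388)
edge 4: e_4 = (-3.62, +0.61);  n_4 = (+0.1662, +0.9861)
∠(n_2, n_4) = 120.13°
δ = |180° − 120.13°| = 59.87°
59.87° > 2α = 43.60°  →  invalid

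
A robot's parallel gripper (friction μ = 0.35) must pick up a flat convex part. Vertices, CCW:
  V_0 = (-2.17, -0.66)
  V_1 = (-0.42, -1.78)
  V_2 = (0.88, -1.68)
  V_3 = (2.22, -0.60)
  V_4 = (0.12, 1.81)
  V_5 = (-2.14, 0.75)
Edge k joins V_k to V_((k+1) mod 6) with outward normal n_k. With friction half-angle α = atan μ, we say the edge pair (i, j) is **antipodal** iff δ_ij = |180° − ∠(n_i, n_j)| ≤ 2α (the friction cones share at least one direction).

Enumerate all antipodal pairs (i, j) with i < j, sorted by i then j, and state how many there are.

α = atan 0.35 = 19.29°;  2α = 38.58°
n_0 = (-0.5391, -0.8423)
n_1 = (+0.0767, -0.9971)
n_2 = (+0.6275, -0.7786)
n_3 = (+0.7539, +0.6570)
n_4 = (-0.4246, +0.9054)
n_5 = (-0.9998, +0.0213)
  (0,1): δ = 142.98°  ·
  (0,2): δ = 108.51°  ·
  (0,3): δ = 16.31°  ✓
  (0,4): δ = 57.75°  ·
  (0,5): δ = 121.40°  ·
  (1,2): δ = 145.53°  ·
  (1,3): δ = 53.33°  ·
  (1,4): δ = 20.73°  ✓
  (1,5): δ = 84.38°  ·
  (2,3): δ = 87.80°  ·
  (2,4): δ = 13.74°  ✓
  (2,5): δ = 49.91°  ·
  (3,4): δ = 105.94°  ·
  (3,5): δ = 42.29°  ·
  (4,5): δ = 116.35°  ·
antipodal pairs: 3

count = 3; pairs: (0,3), (1,4), (2,4)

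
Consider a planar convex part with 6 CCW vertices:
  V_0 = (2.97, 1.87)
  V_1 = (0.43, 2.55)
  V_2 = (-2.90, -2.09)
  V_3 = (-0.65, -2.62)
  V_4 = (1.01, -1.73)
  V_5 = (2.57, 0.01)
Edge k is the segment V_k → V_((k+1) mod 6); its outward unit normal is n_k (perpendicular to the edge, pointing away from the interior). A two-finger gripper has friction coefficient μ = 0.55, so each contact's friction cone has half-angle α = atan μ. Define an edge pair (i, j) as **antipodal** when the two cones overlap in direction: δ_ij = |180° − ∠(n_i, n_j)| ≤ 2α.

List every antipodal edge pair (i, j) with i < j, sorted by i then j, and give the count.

α = atan 0.55 = 28.81°;  2α = 57.62°
n_0 = (+0.2586, +0.9660)
n_1 = (-0.8124, +0.5831)
n_2 = (-0.2293, -0.9734)
n_3 = (+0.4725, -0.8813)
n_4 = (+0.7446, -0.6675)
n_5 = (+0.9776, -0.2102)
  (0,1): δ = 110.68°  ·
  (0,2): δ = 1.73°  ✓
  (0,3): δ = 43.19°  ✓
  (0,4): δ = 63.11°  ·
  (0,5): δ = 92.85°  ·
  (1,2): δ = 67.59°  ·
  (1,3): δ = 26.14°  ✓
  (1,4): δ = 6.21°  ✓
  (1,5): δ = 23.53°  ✓
  (2,3): δ = 138.55°  ·
  (2,4): δ = 118.62°  ·
  (2,5): δ = 88.88°  ·
  (3,4): δ = 160.08°  ·
  (3,5): δ = 130.33°  ·
  (4,5): δ = 150.26°  ·
antipodal pairs: 5

count = 5; pairs: (0,2), (0,3), (1,3), (1,4), (1,5)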